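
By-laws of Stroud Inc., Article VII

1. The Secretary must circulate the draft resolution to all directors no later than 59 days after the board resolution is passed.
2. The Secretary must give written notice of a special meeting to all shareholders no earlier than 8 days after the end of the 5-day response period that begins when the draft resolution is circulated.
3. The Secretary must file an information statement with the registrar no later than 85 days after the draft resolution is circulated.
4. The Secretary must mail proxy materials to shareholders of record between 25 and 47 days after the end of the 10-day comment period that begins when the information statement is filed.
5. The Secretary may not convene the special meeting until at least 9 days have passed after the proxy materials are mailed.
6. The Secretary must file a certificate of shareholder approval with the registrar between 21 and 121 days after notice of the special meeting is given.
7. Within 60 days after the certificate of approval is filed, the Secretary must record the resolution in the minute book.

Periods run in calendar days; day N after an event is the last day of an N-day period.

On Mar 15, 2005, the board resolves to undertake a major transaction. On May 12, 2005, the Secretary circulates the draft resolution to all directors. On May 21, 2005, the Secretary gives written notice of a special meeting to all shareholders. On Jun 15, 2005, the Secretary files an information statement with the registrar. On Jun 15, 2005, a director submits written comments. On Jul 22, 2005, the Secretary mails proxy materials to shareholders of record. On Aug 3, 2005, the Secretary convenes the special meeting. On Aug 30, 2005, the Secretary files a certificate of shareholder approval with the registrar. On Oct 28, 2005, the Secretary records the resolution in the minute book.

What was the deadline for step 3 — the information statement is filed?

Step 3 runs from May 12, 2005, when the draft resolution is circulated. 85 days after May 12, 2005 is Aug 5, 2005.

Aug 5, 2005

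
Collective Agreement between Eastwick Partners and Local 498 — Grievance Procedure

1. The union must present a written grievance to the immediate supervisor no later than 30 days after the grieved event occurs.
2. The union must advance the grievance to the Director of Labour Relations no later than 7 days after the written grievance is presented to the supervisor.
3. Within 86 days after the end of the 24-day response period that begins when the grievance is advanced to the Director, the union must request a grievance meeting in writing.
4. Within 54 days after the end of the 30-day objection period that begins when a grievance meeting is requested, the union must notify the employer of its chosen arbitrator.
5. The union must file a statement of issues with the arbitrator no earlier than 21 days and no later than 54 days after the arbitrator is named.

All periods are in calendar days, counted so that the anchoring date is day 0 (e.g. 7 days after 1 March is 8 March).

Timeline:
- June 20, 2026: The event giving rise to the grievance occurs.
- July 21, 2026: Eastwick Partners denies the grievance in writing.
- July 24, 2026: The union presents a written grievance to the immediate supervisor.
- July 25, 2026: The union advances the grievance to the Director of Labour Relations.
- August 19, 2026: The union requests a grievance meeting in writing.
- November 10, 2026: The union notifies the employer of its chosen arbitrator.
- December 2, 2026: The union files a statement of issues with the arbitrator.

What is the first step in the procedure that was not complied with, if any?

(1) due by June 20, 2026 + 30 days = July 20, 2026; done July 24, 2026 — 4 days late.

Step 1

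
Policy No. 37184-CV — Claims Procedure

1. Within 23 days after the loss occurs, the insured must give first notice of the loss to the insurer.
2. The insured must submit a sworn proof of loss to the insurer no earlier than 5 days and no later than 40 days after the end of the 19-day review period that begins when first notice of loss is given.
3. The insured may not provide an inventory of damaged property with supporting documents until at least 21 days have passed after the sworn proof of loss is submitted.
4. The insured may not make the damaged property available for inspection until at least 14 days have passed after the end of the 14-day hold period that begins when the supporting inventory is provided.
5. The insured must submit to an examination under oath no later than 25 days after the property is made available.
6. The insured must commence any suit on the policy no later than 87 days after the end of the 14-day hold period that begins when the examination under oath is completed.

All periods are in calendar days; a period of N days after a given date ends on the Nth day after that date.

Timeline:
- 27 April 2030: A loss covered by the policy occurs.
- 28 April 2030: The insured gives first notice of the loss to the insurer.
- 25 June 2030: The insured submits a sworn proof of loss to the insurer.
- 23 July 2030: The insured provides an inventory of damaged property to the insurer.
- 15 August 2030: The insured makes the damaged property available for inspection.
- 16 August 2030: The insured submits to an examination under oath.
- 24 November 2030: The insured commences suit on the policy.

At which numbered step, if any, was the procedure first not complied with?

(1) due by 27 April 2030 + 23 days = 20 May 2030; done 28 April 2030 — timely.
(2) the permitted window runs from 17 May 2030 + 5 = 22 May 2030 to 17 May 2030 + 40 = 26 June 2030; 25 June 2030 falls inside that range.
(3) permitted from 25 June 2030 + 21 days = 16 July 2030 onward; done 23 July 2030 — permitted.
(4) permitted from 6 August 2030 + 14 days = 20 August 2030 onward; 15 August 2030 is 5 days before the earliest permitted date.
That is the first point of non-compliance.

Step 4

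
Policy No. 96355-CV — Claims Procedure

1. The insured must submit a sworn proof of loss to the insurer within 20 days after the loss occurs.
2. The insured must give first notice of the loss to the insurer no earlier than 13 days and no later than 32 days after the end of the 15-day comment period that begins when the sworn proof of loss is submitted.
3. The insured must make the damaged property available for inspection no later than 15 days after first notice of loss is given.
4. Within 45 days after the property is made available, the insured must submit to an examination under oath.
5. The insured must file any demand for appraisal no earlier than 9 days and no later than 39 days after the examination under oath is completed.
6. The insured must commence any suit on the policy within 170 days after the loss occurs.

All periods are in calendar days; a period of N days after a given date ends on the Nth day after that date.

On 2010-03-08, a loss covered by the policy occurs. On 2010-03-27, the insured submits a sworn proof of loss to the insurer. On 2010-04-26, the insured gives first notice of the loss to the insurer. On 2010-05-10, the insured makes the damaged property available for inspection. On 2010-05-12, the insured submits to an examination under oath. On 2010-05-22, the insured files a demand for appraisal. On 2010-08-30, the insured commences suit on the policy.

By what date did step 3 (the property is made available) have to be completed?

2010-05-11

Step 3 runs from 2010-04-26, when first notice of loss is given. 15 days after 2010-04-26 is 2010-05-11.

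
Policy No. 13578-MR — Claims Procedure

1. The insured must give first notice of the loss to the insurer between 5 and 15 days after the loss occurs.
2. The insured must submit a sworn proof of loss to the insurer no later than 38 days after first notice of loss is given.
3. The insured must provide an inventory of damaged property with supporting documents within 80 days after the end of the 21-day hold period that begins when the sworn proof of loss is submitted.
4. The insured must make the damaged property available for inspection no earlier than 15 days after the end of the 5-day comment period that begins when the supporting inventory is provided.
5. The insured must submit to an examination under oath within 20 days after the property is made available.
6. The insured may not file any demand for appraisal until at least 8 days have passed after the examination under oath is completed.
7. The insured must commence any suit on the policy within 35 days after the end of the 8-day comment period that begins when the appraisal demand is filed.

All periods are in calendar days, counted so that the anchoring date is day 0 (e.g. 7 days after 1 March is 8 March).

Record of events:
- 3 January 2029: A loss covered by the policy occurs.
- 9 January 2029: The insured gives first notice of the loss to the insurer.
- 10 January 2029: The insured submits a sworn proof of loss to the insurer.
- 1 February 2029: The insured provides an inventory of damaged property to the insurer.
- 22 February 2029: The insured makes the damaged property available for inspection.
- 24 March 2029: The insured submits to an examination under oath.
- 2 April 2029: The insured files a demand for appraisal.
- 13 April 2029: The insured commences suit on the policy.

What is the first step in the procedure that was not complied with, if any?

Step 1 — 5 and 15 days from 3 January 2029 (when the loss occurs) are 8 January 2029 and 18 January 2029 respectively; done 9 January 2029, which is between those dates.
Step 2 — counting 38 days from 9 January 2029 (when first notice of loss is given) gives a deadline of 16 February 2029; done 10 January 2029 — timely.
Step 3 — counting 80 days from 31 January 2029 (end of the 21-day hold period, which began when the sworn proof of loss is submitted on 10 January 2029) gives a deadline of 21 April 2029; completed 1 February 2029, before the deadline.
Step 4 — must wait 15 days from 6 February 2029 (end of the 5-day comment period, which began when the supporting inventory is provided on 1 February 2029), so not before 21 February 2029; done 22 February 2029 — permitted.
Step 5 — counting 20 days from 22 February 2029 (when the property is made available) gives a deadline of 14 March 2029; 24 March 2029 misses that deadline by 10 days.
The analysis stops there.

Step 5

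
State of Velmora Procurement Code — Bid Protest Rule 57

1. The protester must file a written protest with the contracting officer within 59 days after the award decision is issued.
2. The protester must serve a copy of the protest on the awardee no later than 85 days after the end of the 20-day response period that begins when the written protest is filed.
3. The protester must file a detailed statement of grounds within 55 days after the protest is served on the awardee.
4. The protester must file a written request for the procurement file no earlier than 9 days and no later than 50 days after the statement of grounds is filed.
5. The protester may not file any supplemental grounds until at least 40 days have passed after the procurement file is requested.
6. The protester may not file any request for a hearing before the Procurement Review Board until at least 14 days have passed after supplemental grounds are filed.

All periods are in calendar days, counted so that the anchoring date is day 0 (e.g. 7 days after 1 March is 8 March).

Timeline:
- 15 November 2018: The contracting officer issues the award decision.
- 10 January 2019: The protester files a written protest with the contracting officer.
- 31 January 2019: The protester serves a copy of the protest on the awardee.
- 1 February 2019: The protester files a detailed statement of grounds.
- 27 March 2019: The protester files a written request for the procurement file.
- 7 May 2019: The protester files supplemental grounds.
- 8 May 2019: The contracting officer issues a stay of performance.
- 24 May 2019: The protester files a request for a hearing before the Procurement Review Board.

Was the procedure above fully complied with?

(1) due by 15 November 2018 + 59 days = 13 January 2019; 10 January 2019 is within that limit.
(2) due by 30 January 2019 + 85 days = 25 April 2019; completed 31 January 2019, before the deadline.
(3) due by 31 January 2019 + 55 days = 27 March 2019; done 1 February 2019 — timely.
(4) the permitted window runs from 1 February 2019 + 9 = 10 February 2019 to 1 February 2019 + 50 = 23 March 2019; 27 March 2019 is 4 days past the end of the window.
That is the first point of non-compliance.

No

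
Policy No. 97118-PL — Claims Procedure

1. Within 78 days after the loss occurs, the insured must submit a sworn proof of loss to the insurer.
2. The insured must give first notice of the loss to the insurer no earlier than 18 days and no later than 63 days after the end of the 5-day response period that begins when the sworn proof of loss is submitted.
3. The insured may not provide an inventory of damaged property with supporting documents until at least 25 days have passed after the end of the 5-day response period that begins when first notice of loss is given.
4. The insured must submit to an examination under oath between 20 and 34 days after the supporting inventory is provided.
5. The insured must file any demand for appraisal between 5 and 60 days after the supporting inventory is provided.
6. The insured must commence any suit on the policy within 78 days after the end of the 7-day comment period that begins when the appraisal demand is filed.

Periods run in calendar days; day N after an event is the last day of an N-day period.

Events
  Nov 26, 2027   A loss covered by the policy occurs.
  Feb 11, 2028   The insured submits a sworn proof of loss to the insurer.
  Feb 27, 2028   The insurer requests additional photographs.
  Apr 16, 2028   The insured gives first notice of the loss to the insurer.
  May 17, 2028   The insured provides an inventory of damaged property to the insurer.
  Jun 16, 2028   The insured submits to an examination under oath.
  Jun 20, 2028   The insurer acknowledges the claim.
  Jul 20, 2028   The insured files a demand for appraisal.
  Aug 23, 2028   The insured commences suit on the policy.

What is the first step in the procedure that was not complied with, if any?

Step 5

(1) due by Nov 26, 2027 + 78 days = Feb 12, 2028; Feb 11, 2028 is within that limit.
(2) the permitted window runs from Feb 16, 2028 + 18 = Mar 5, 2028 to Feb 16, 2028 + 63 = Apr 19, 2028; done Apr 16, 2028, which is between those dates.
(3) permitted from Apr 21, 2028 + 25 days = May 16, 2028 onward; done May 17, 2028 — permitted.
(4) the permitted window runs from May 17, 2028 + 20 = Jun 6, 2028 to May 17, 2028 + 34 = Jun 20, 2028; Jun 16, 2028 falls inside that range.
(5) the permitted window runs from May 17, 2028 + 5 = May 22, 2028 to May 17, 2028 + 60 = Jul 16, 2028; Jul 20, 2028 is 4 days past the end of the window.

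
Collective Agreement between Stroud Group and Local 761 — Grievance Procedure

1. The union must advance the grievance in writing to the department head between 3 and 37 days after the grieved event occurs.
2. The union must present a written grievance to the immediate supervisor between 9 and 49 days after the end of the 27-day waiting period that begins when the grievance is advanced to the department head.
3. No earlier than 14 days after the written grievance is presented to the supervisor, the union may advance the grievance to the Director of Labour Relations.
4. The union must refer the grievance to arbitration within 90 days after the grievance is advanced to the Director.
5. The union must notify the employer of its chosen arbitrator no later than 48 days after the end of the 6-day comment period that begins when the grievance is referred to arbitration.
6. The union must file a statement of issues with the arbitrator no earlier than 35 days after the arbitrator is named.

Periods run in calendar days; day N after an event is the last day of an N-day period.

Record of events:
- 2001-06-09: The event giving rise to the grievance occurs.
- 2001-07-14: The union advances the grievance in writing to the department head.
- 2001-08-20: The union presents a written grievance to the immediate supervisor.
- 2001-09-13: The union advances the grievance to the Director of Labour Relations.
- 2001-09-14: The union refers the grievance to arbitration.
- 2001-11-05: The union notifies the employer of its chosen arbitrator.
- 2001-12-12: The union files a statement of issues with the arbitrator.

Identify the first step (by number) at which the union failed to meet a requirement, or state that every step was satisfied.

Step 1: the window is 3–37 days after 2001-06-09 (when the grieved event occurs), so 2001-06-12 through 2001-07-16; done 2001-07-14, which is between those dates.
Step 2: the window is 9–49 days after 2001-08-10 (end of the 27-day waiting period, which began when the grievance is advanced to the department head on 2001-07-14), so 2001-08-19 through 2001-09-28; done 2001-08-20 — within the window.
Step 3: the earliest permitted date is 14 days after 2001-08-20 (when the written grievance is presented to the supervisor), i.e. 2001-09-03; done 2001-09-13 — permitted.
Step 4: 90 days after 2001-09-13 (when the grievance is advanced to the Director) is 2001-12-12; done 2001-09-14 — timely.
Step 5: 48 days after 2001-09-20 (end of the 6-day comment period, which began when the grievance is referred to arbitration on 2001-09-14) is 2001-11-07; 2001-11-05 is within that limit.
Step 6: the earliest permitted date is 35 days after 2001-11-05 (when the arbitrator is named), i.e. 2001-12-10; done 2001-12-12 — permitted.

None — every step was satisfied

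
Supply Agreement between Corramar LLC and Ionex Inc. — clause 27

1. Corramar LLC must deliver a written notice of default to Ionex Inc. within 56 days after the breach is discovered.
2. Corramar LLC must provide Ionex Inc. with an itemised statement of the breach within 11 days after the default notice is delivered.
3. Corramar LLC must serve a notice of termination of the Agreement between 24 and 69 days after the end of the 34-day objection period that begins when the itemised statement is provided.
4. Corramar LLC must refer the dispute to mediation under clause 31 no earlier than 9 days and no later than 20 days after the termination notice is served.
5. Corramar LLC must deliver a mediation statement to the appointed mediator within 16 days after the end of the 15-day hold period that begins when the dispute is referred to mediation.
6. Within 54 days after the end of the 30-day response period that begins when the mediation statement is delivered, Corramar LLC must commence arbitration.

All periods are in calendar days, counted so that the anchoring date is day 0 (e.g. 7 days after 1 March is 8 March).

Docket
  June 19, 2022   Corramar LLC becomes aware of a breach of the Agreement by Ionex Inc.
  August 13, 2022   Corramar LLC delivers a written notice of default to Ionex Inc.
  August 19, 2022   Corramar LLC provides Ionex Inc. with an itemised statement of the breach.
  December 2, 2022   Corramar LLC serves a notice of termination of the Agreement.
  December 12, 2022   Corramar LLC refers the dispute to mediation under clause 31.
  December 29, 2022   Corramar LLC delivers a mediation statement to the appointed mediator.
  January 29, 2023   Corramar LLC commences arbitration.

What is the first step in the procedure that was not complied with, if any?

(1) due by June 19, 2022 + 56 days = August 14, 2022; August 13, 2022 is within that limit.
(2) due by August 13, 2022 + 11 days = August 24, 2022; August 19, 2022 is within that limit.
(3) the permitted window runs from September 22, 2022 + 24 = October 16, 2022 to September 22, 2022 + 69 = November 30, 2022; December 2, 2022 is 2 days past the end of the window.
No need to go further; step 3 was not satisfied.

Step 3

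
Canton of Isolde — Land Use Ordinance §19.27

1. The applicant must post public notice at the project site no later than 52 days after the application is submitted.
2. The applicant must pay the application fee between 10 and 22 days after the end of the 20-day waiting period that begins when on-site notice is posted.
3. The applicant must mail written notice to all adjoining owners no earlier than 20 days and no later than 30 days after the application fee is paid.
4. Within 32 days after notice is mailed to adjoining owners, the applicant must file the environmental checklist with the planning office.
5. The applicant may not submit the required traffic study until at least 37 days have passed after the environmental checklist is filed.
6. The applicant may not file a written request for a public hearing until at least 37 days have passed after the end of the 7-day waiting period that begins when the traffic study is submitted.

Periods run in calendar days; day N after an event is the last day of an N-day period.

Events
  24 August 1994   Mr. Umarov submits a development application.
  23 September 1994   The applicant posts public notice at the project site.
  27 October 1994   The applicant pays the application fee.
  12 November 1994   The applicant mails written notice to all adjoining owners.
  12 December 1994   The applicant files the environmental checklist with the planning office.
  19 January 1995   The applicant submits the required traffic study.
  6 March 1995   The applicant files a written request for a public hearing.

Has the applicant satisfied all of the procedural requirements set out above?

No

Step 1 — counting 52 days from 24 August 1994 (when the application is submitted) gives a deadline of 15 October 1994; 23 September 1994 is within that limit.
Step 2 — 10 and 22 days from 13 October 1994 (end of the 20-day waiting period, which began when on-site notice is posted on 23 September 1994) are 23 October 1994 and 4 November 1994 respectively; done 27 October 1994, which is between those dates.
Step 3 — 20 and 30 days from 27 October 1994 (when the application fee is paid) are 16 November 1994 and 26 November 1994 respectively; done 12 November 1994 — 4 days before the window opened.
No need to go further; step 3 was not satisfied.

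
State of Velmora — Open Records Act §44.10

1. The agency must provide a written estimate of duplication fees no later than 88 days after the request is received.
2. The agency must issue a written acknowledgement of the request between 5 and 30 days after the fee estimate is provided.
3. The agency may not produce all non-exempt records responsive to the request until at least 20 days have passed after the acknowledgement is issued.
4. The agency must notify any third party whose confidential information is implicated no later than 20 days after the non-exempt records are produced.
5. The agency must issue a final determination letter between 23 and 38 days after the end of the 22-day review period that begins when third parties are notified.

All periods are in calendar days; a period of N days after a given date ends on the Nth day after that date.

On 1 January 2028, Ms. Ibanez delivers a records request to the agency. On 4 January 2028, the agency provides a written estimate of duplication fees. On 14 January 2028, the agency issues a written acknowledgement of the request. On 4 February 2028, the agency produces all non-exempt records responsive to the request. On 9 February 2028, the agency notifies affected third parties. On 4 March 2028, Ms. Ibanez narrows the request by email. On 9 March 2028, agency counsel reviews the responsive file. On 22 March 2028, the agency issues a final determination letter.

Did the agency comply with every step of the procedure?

Step 1: 88 days after 1 January 2028 (when the request is received) is 29 March 2028; completed 4 January 2028, before the deadline.
Step 2: the window is 5–30 days after 4 January 2028 (when the fee estimate is provided), so 9 January 2028 through 3 February 2028; done 14 January 2028, which is between those dates.
Step 3: the earliest permitted date is 20 days after 14 January 2028 (when the acknowledgement is issued), i.e. 3 February 2028; 4 February 2028 is on or after that date.
Step 4: 20 days after 4 February 2028 (when the non-exempt records are produced) is 24 February 2028; 9 February 2028 is within that limit.
Step 5: the window is 23–38 days after 2 March 2028 (end of the 22-day review period, which began when third parties are notified on 9 February 2028), so 25 March 2028 through 9 April 2028; 22 March 2028 is 3 days too early.
Later steps need not be reached.

No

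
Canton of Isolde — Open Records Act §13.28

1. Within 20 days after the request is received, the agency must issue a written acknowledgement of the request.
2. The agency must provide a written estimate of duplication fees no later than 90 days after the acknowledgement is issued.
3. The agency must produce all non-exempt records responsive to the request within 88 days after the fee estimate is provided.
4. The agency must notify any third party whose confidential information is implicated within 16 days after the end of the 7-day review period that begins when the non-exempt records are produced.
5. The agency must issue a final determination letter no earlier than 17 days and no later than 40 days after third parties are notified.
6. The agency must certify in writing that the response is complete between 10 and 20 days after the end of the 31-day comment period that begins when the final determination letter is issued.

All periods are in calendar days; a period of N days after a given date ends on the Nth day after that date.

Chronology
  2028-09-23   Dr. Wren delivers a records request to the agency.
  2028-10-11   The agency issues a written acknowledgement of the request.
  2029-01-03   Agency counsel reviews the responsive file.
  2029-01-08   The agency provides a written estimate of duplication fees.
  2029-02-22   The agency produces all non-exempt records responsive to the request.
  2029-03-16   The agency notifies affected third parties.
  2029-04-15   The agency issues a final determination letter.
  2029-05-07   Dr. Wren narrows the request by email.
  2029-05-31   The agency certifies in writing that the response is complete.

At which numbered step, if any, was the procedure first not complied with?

None — every step was satisfied

Step 1: 20 days after 2028-09-23 (when the request is received) is 2028-10-13; completed 2028-10-11, before the deadline.
Step 2: 90 days after 2028-10-11 (when the acknowledgement is issued) is 2029-01-09; completed 2029-01-08, before the deadline.
Step 3: 88 days after 2029-01-08 (when the fee estimate is provided) is 2029-04-06; completed 2029-02-22, before the deadline.
Step 4: 16 days after 2029-03-01 (end of the 7-day review period, which began when the non-exempt records are produced on 2029-02-22) is 2029-03-17; done 2029-03-16 — timely.
Step 5: the window is 17–40 days after 2029-03-16 (when third parties are notified), so 2029-04-02 through 2029-04-25; done 2029-04-15, which is between those dates.
Step 6: the window is 10–20 days after 2029-05-16 (end of the 31-day comment period, which began when the final determination letter is issued on 2029-04-15), so 2029-05-26 through 2029-06-05; done 2029-05-31, which is between those dates.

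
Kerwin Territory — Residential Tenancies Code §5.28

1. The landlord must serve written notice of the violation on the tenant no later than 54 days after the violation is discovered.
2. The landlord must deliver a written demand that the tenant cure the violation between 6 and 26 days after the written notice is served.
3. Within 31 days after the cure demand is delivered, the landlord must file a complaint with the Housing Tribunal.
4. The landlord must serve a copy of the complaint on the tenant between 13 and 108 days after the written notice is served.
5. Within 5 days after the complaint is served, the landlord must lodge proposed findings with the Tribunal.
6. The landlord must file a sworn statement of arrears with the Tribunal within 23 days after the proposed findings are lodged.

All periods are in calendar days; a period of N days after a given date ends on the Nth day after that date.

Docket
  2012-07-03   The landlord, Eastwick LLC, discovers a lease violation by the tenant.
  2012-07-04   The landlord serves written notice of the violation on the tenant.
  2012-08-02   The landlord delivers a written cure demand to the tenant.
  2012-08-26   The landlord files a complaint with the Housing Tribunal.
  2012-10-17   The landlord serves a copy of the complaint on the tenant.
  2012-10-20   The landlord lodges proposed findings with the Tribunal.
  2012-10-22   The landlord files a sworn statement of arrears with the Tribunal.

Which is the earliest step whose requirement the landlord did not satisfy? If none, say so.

Step 2

Step 1 — counting 54 days from 2012-07-03 (when the violation is discovered) gives a deadline of 2012-08-26; 2012-07-04 is within that limit.
Step 2 — 6 and 26 days from 2012-07-04 (when the written notice is served) are 2012-07-10 and 2012-07-30 respectively; done 2012-08-02 — 3 days after the window closed.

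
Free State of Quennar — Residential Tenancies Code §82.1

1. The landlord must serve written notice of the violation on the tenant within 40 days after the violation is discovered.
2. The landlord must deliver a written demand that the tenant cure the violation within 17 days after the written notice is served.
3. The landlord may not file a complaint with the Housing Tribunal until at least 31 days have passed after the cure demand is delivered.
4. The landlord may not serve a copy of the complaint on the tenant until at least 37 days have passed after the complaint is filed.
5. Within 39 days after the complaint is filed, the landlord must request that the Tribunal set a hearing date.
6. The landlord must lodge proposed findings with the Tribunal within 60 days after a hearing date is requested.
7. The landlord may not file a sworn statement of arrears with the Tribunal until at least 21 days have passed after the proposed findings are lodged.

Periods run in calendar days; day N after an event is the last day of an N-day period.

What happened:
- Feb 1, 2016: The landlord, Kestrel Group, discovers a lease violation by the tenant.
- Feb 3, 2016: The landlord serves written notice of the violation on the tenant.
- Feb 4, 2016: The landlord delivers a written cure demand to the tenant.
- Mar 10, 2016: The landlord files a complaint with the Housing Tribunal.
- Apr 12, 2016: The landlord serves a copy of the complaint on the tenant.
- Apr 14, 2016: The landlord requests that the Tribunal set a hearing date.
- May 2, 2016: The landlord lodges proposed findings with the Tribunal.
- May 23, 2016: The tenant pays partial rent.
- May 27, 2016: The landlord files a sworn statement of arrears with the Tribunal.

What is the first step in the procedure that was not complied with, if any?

Step 4

(1) due by Feb 1, 2016 + 40 days = Mar 12, 2016; completed Feb 3, 2016, before the deadline.
(2) due by Feb 3, 2016 + 17 days = Feb 20, 2016; completed Feb 4, 2016, before the deadline.
(3) permitted from Feb 4, 2016 + 31 days = Mar 6, 2016 onward; done Mar 10, 2016 — permitted.
(4) permitted from Mar 10, 2016 + 37 days = Apr 16, 2016 onward; done Apr 12, 2016 — 4 days too early.
That is the first point of non-compliance.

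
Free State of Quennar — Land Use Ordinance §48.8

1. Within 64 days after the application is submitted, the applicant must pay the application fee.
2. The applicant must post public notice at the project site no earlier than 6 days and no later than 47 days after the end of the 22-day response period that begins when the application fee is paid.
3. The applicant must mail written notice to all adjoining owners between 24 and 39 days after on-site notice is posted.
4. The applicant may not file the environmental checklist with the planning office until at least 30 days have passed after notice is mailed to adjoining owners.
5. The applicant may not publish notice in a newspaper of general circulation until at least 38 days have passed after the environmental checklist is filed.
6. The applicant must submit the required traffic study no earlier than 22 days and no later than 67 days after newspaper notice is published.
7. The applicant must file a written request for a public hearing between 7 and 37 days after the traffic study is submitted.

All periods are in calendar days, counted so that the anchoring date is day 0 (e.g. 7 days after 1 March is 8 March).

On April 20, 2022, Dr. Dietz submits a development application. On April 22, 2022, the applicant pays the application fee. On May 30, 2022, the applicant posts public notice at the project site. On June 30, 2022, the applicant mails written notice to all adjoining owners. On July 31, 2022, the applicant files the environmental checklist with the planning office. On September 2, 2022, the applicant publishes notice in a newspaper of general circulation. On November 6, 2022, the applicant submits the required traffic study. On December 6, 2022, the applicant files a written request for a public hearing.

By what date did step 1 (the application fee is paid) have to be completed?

June 23, 2022

Step 1 runs from April 20, 2022, when the application is submitted. 64 days after April 20, 2022 is June 23, 2022.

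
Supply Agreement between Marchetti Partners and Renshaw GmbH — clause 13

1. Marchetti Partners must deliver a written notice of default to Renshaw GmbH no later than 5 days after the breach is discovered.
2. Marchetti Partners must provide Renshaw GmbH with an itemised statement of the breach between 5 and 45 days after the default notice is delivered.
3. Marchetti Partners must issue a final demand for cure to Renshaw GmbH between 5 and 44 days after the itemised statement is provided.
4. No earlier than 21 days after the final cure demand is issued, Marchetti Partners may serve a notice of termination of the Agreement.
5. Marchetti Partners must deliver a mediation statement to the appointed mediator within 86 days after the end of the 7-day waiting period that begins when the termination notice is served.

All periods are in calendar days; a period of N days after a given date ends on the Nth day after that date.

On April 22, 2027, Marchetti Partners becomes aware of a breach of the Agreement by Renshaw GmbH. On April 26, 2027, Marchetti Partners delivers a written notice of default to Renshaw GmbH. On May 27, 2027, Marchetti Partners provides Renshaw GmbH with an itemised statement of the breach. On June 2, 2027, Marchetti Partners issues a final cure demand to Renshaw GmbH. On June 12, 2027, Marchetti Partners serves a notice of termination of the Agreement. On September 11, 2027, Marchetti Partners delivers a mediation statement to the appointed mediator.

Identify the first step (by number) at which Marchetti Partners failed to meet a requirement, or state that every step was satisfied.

Step 4

Step 1: 5 days after April 22, 2027 (when the breach is discovered) is April 27, 2027; April 26, 2027 is within that limit.
Step 2: the window is 5–45 days after April 26, 2027 (when the default notice is delivered), so May 1, 2027 through June 10, 2027; May 27, 2027 falls inside that range.
Step 3: the window is 5–44 days after May 27, 2027 (when the itemised statement is provided), so June 1, 2027 through July 10, 2027; June 2, 2027 falls inside that range.
Step 4: the earliest permitted date is 21 days after June 2, 2027 (when the final cure demand is issued), i.e. June 23, 2027; done June 12, 2027 — 11 days too early.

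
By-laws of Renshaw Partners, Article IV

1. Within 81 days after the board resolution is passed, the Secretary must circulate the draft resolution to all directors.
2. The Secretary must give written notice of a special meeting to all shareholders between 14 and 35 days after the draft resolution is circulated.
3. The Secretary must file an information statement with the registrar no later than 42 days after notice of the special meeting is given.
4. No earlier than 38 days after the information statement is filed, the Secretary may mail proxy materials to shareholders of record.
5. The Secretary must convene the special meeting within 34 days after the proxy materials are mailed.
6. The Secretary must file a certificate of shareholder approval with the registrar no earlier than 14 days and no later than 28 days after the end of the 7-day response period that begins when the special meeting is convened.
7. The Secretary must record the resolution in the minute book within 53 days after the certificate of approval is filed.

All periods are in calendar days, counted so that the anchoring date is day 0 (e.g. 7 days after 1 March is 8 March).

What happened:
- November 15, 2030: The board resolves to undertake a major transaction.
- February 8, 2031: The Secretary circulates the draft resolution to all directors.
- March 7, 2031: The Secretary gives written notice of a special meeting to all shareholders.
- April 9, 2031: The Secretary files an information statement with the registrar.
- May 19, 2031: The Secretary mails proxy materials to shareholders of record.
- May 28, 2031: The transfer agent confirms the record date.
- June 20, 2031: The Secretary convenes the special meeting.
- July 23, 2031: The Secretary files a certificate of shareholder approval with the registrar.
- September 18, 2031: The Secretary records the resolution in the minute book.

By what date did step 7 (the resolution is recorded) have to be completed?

September 14, 2031

Step 7 runs from July 23, 2031, when the certificate of approval is filed. 53 days after July 23, 2031 is September 14, 2031.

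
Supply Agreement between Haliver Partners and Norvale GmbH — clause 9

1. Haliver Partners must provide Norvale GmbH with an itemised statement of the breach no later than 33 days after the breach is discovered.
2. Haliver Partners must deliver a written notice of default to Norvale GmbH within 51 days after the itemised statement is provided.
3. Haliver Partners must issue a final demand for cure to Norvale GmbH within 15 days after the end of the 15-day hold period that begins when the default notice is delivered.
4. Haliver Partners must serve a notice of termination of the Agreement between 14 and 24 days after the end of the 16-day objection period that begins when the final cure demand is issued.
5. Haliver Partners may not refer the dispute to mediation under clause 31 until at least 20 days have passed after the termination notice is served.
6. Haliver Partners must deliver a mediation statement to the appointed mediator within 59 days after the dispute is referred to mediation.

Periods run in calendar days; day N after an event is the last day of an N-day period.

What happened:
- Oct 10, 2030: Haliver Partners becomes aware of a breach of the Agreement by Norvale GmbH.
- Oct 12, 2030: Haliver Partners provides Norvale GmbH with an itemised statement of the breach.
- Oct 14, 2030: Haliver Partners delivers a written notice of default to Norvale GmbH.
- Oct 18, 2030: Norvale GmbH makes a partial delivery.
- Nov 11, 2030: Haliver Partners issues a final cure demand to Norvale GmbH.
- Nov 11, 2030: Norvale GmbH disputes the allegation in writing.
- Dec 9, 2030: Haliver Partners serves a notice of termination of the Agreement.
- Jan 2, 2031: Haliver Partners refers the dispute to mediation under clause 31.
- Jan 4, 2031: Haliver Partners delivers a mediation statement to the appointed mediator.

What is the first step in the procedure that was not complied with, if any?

Step 4

Step 1 — counting 33 days from Oct 10, 2030 (when the breach is discovered) gives a deadline of Nov 12, 2030; Oct 12, 2030 is within that limit.
Step 2 — counting 51 days from Oct 12, 2030 (when the itemised statement is provided) gives a deadline of Dec 2, 2030; done Oct 14, 2030 — timely.
Step 3 — counting 15 days from Oct 29, 2030 (end of the 15-day hold period, which began when the default notice is delivered on Oct 14, 2030) gives a deadline of Nov 13, 2030; Nov 11, 2030 is within that limit.
Step 4 — 14 and 24 days from Nov 27, 2030 (end of the 16-day objection period, which began when the final cure demand is issued on Nov 11, 2030) are Dec 11, 2030 and Dec 21, 2030 respectively; Dec 9, 2030 is 2 days too early.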